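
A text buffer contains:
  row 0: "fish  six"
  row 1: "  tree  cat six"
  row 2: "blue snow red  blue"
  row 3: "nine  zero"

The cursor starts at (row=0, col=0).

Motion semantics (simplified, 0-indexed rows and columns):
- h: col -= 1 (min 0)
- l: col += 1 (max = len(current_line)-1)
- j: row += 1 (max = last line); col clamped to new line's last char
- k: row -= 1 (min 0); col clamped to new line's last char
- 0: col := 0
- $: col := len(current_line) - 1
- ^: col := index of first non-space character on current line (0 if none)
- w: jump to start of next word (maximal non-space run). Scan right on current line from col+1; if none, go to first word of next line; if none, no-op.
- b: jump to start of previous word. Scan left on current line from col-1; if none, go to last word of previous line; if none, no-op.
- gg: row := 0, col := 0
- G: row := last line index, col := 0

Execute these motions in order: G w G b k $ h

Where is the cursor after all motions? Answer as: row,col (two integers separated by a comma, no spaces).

Answer: 1,13

Derivation:
After 1 (G): row=3 col=0 char='n'
After 2 (w): row=3 col=6 char='z'
After 3 (G): row=3 col=0 char='n'
After 4 (b): row=2 col=15 char='b'
After 5 (k): row=1 col=14 char='x'
After 6 ($): row=1 col=14 char='x'
After 7 (h): row=1 col=13 char='i'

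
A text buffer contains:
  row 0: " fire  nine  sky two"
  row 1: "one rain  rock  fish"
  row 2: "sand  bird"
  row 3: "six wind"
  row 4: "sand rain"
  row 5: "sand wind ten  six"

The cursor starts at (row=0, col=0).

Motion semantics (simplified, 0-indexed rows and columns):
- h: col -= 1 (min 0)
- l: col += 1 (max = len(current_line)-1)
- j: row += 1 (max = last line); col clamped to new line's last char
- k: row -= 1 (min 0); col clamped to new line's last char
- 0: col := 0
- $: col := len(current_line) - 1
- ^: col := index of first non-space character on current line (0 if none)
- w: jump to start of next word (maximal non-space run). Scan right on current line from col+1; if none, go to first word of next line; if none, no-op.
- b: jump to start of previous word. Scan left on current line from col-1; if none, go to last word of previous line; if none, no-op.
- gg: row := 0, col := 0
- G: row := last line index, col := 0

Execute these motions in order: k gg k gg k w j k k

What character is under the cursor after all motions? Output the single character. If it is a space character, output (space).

Answer: f

Derivation:
After 1 (k): row=0 col=0 char='_'
After 2 (gg): row=0 col=0 char='_'
After 3 (k): row=0 col=0 char='_'
After 4 (gg): row=0 col=0 char='_'
After 5 (k): row=0 col=0 char='_'
After 6 (w): row=0 col=1 char='f'
After 7 (j): row=1 col=1 char='n'
After 8 (k): row=0 col=1 char='f'
After 9 (k): row=0 col=1 char='f'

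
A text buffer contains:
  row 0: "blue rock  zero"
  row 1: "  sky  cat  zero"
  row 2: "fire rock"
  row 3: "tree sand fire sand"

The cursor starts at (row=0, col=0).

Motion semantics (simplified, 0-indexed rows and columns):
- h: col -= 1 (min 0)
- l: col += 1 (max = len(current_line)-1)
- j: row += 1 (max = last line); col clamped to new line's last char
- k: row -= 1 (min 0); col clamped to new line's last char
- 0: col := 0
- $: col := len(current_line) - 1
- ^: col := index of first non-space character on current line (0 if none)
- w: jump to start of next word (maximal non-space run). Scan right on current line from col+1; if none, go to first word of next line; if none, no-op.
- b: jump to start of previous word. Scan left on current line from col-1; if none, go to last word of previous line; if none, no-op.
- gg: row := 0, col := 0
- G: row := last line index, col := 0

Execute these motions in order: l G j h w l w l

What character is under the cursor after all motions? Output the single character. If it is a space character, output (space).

Answer: i

Derivation:
After 1 (l): row=0 col=1 char='l'
After 2 (G): row=3 col=0 char='t'
After 3 (j): row=3 col=0 char='t'
After 4 (h): row=3 col=0 char='t'
After 5 (w): row=3 col=5 char='s'
After 6 (l): row=3 col=6 char='a'
After 7 (w): row=3 col=10 char='f'
After 8 (l): row=3 col=11 char='i'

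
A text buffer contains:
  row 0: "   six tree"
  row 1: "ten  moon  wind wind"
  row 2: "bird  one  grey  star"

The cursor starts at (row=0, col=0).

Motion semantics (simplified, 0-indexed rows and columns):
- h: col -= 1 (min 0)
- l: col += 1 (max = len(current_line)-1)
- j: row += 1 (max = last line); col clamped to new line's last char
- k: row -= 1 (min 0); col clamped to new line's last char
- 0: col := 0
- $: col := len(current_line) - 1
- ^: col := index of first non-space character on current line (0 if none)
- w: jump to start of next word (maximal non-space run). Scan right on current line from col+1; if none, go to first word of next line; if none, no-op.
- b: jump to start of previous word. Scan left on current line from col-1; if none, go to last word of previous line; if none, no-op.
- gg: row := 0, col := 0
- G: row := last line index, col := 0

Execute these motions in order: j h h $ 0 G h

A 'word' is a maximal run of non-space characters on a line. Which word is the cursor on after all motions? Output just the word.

Answer: bird

Derivation:
After 1 (j): row=1 col=0 char='t'
After 2 (h): row=1 col=0 char='t'
After 3 (h): row=1 col=0 char='t'
After 4 ($): row=1 col=19 char='d'
After 5 (0): row=1 col=0 char='t'
After 6 (G): row=2 col=0 char='b'
After 7 (h): row=2 col=0 char='b'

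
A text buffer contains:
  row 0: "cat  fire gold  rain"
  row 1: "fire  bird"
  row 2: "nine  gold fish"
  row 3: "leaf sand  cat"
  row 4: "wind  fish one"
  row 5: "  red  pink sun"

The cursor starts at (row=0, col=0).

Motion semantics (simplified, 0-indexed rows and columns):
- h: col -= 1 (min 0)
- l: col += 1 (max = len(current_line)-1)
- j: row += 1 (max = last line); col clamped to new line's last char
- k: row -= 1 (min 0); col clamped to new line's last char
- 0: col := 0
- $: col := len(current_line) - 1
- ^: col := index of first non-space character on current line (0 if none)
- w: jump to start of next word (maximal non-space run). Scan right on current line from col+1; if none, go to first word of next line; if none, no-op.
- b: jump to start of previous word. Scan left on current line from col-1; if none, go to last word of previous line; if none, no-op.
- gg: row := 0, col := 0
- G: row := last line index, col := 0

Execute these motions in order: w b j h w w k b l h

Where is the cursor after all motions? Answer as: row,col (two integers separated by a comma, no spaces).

After 1 (w): row=0 col=5 char='f'
After 2 (b): row=0 col=0 char='c'
After 3 (j): row=1 col=0 char='f'
After 4 (h): row=1 col=0 char='f'
After 5 (w): row=1 col=6 char='b'
After 6 (w): row=2 col=0 char='n'
After 7 (k): row=1 col=0 char='f'
After 8 (b): row=0 col=16 char='r'
After 9 (l): row=0 col=17 char='a'
After 10 (h): row=0 col=16 char='r'

Answer: 0,16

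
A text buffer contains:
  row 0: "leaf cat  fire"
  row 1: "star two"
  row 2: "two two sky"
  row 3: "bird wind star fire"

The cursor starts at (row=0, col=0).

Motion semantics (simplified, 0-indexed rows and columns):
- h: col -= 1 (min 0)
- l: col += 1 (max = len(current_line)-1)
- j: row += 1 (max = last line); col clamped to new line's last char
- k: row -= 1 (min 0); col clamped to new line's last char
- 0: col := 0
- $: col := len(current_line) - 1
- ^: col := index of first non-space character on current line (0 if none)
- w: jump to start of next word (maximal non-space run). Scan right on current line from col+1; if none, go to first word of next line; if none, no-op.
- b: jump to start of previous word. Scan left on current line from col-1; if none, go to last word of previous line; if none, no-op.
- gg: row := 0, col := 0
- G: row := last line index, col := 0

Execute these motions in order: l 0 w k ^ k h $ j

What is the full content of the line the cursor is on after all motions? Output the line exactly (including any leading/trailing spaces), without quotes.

Answer: star two

Derivation:
After 1 (l): row=0 col=1 char='e'
After 2 (0): row=0 col=0 char='l'
After 3 (w): row=0 col=5 char='c'
After 4 (k): row=0 col=5 char='c'
After 5 (^): row=0 col=0 char='l'
After 6 (k): row=0 col=0 char='l'
After 7 (h): row=0 col=0 char='l'
After 8 ($): row=0 col=13 char='e'
After 9 (j): row=1 col=7 char='o'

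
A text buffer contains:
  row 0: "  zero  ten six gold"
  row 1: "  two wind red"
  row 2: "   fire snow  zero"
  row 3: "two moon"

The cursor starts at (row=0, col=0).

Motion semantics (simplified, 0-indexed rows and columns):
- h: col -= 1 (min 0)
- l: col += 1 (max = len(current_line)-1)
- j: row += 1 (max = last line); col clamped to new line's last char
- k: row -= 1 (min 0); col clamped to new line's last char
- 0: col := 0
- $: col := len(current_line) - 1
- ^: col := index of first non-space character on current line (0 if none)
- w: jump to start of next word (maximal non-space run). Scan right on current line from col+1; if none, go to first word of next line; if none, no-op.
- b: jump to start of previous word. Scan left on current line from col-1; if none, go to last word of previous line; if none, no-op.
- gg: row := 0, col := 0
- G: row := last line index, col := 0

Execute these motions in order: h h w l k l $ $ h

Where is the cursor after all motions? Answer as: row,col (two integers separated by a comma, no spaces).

Answer: 0,18

Derivation:
After 1 (h): row=0 col=0 char='_'
After 2 (h): row=0 col=0 char='_'
After 3 (w): row=0 col=2 char='z'
After 4 (l): row=0 col=3 char='e'
After 5 (k): row=0 col=3 char='e'
After 6 (l): row=0 col=4 char='r'
After 7 ($): row=0 col=19 char='d'
After 8 ($): row=0 col=19 char='d'
After 9 (h): row=0 col=18 char='l'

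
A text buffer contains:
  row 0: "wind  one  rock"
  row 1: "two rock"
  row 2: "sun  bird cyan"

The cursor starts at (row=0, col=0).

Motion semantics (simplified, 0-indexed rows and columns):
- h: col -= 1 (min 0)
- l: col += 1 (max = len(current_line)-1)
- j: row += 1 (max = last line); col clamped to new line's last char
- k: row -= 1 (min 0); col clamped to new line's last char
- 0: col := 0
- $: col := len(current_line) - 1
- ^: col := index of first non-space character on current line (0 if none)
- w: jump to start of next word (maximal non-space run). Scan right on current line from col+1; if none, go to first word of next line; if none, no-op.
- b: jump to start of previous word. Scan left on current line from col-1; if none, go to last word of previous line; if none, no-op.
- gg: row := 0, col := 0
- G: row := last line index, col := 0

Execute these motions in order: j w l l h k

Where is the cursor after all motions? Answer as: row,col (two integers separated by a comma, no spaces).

After 1 (j): row=1 col=0 char='t'
After 2 (w): row=1 col=4 char='r'
After 3 (l): row=1 col=5 char='o'
After 4 (l): row=1 col=6 char='c'
After 5 (h): row=1 col=5 char='o'
After 6 (k): row=0 col=5 char='_'

Answer: 0,5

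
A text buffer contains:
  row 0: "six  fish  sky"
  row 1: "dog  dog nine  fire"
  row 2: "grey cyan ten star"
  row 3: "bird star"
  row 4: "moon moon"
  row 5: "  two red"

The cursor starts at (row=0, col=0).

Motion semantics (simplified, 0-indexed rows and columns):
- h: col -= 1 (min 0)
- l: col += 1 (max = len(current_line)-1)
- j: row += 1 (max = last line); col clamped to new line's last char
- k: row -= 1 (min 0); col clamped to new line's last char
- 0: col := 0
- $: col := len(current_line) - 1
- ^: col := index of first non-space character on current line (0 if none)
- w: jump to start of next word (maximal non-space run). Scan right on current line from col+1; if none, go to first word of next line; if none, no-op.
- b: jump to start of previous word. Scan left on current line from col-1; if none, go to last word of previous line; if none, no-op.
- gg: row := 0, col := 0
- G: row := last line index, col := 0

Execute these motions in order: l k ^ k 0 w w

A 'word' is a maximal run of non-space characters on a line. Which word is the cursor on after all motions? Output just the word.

After 1 (l): row=0 col=1 char='i'
After 2 (k): row=0 col=1 char='i'
After 3 (^): row=0 col=0 char='s'
After 4 (k): row=0 col=0 char='s'
After 5 (0): row=0 col=0 char='s'
After 6 (w): row=0 col=5 char='f'
After 7 (w): row=0 col=11 char='s'

Answer: sky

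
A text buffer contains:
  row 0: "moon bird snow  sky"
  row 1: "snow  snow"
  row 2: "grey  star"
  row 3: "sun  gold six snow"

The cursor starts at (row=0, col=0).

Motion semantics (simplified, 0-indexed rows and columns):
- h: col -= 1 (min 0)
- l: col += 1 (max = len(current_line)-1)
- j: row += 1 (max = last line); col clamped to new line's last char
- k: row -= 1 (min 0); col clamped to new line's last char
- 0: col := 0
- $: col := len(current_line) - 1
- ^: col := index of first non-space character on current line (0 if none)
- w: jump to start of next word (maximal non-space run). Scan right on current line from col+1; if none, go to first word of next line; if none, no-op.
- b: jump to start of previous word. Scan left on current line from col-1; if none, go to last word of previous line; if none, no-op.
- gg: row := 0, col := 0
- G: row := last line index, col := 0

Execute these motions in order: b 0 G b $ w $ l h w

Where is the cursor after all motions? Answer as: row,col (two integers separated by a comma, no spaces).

Answer: 3,16

Derivation:
After 1 (b): row=0 col=0 char='m'
After 2 (0): row=0 col=0 char='m'
After 3 (G): row=3 col=0 char='s'
After 4 (b): row=2 col=6 char='s'
After 5 ($): row=2 col=9 char='r'
After 6 (w): row=3 col=0 char='s'
After 7 ($): row=3 col=17 char='w'
After 8 (l): row=3 col=17 char='w'
After 9 (h): row=3 col=16 char='o'
After 10 (w): row=3 col=16 char='o'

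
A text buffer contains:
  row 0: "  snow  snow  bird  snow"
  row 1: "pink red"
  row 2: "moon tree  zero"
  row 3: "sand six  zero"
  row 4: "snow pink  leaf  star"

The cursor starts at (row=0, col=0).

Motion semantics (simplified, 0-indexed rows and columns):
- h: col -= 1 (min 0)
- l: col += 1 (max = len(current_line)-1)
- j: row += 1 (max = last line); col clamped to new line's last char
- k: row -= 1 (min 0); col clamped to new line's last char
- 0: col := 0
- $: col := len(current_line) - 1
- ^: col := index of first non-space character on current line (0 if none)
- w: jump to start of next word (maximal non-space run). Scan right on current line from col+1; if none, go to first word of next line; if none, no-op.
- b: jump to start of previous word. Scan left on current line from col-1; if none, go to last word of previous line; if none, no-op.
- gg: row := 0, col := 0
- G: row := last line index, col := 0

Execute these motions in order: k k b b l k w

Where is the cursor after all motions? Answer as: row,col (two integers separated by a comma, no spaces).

Answer: 0,2

Derivation:
After 1 (k): row=0 col=0 char='_'
After 2 (k): row=0 col=0 char='_'
After 3 (b): row=0 col=0 char='_'
After 4 (b): row=0 col=0 char='_'
After 5 (l): row=0 col=1 char='_'
After 6 (k): row=0 col=1 char='_'
After 7 (w): row=0 col=2 char='s'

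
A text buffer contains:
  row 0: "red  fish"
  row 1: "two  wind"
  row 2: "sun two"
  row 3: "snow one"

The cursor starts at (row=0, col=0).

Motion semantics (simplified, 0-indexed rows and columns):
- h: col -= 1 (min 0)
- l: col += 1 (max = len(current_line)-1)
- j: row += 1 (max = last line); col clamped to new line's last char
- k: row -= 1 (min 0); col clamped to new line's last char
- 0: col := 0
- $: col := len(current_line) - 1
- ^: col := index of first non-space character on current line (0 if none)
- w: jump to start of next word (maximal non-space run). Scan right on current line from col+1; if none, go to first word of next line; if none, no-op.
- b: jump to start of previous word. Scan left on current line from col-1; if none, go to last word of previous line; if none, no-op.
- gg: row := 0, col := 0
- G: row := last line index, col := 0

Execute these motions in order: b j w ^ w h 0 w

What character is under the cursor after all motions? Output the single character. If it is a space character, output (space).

Answer: w

Derivation:
After 1 (b): row=0 col=0 char='r'
After 2 (j): row=1 col=0 char='t'
After 3 (w): row=1 col=5 char='w'
After 4 (^): row=1 col=0 char='t'
After 5 (w): row=1 col=5 char='w'
After 6 (h): row=1 col=4 char='_'
After 7 (0): row=1 col=0 char='t'
After 8 (w): row=1 col=5 char='w'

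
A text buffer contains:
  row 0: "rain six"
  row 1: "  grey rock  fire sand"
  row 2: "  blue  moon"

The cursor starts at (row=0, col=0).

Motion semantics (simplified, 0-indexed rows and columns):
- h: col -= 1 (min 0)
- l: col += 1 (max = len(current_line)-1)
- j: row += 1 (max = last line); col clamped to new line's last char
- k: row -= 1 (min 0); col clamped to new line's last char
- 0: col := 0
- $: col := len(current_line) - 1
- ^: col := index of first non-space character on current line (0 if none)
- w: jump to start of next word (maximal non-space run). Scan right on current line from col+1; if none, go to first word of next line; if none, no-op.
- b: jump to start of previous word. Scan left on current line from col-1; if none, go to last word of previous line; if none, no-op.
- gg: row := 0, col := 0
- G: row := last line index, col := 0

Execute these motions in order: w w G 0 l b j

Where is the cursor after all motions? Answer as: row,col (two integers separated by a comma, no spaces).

Answer: 2,11

Derivation:
After 1 (w): row=0 col=5 char='s'
After 2 (w): row=1 col=2 char='g'
After 3 (G): row=2 col=0 char='_'
After 4 (0): row=2 col=0 char='_'
After 5 (l): row=2 col=1 char='_'
After 6 (b): row=1 col=18 char='s'
After 7 (j): row=2 col=11 char='n'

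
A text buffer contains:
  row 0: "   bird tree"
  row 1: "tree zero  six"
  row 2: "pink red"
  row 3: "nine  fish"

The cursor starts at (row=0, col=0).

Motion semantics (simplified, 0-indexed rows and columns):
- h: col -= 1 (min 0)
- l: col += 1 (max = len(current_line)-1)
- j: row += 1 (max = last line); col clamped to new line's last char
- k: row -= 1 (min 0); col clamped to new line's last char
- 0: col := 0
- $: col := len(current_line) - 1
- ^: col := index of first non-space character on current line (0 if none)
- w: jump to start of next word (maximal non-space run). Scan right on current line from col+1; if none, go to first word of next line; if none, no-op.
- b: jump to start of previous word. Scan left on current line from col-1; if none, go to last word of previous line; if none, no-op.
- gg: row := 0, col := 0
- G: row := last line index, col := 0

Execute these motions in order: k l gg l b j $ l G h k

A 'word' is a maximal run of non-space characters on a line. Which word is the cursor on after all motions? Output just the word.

Answer: pink

Derivation:
After 1 (k): row=0 col=0 char='_'
After 2 (l): row=0 col=1 char='_'
After 3 (gg): row=0 col=0 char='_'
After 4 (l): row=0 col=1 char='_'
After 5 (b): row=0 col=1 char='_'
After 6 (j): row=1 col=1 char='r'
After 7 ($): row=1 col=13 char='x'
After 8 (l): row=1 col=13 char='x'
After 9 (G): row=3 col=0 char='n'
After 10 (h): row=3 col=0 char='n'
After 11 (k): row=2 col=0 char='p'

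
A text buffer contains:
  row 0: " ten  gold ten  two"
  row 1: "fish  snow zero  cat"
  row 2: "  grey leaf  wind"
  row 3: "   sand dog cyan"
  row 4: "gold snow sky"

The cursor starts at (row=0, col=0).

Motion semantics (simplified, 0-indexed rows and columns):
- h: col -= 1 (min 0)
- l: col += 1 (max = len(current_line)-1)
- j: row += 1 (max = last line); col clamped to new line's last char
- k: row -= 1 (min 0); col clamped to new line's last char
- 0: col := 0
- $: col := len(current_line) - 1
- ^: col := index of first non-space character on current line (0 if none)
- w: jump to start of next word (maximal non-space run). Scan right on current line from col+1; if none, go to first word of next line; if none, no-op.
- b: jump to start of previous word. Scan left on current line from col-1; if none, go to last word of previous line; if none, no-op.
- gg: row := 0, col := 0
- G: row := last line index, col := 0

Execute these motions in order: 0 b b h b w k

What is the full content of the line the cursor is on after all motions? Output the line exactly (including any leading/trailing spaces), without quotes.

After 1 (0): row=0 col=0 char='_'
After 2 (b): row=0 col=0 char='_'
After 3 (b): row=0 col=0 char='_'
After 4 (h): row=0 col=0 char='_'
After 5 (b): row=0 col=0 char='_'
After 6 (w): row=0 col=1 char='t'
After 7 (k): row=0 col=1 char='t'

Answer:  ten  gold ten  two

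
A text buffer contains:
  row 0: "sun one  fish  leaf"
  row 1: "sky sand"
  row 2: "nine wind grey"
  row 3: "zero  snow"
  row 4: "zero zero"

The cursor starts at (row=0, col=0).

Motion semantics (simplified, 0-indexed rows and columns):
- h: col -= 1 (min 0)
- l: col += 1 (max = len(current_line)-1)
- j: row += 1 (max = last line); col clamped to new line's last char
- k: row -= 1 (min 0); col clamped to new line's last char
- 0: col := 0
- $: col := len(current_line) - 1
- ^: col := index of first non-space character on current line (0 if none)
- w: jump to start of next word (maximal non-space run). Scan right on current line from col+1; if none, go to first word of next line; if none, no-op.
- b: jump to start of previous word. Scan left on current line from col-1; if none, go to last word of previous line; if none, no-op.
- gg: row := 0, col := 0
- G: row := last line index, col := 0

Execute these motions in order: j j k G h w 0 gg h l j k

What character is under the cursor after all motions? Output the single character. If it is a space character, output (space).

Answer: u

Derivation:
After 1 (j): row=1 col=0 char='s'
After 2 (j): row=2 col=0 char='n'
After 3 (k): row=1 col=0 char='s'
After 4 (G): row=4 col=0 char='z'
After 5 (h): row=4 col=0 char='z'
After 6 (w): row=4 col=5 char='z'
After 7 (0): row=4 col=0 char='z'
After 8 (gg): row=0 col=0 char='s'
After 9 (h): row=0 col=0 char='s'
After 10 (l): row=0 col=1 char='u'
After 11 (j): row=1 col=1 char='k'
After 12 (k): row=0 col=1 char='u'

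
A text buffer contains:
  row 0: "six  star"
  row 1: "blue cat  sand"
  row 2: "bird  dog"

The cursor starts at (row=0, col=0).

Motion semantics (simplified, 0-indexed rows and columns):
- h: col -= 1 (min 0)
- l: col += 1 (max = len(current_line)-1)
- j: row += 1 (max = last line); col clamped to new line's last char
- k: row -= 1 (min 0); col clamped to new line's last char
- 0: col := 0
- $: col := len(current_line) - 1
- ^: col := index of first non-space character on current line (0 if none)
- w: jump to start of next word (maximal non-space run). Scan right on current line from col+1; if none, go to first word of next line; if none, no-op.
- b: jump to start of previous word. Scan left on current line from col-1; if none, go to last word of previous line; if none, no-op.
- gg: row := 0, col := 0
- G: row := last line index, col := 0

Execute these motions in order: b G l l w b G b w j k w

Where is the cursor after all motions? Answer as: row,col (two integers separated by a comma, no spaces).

Answer: 1,5

Derivation:
After 1 (b): row=0 col=0 char='s'
After 2 (G): row=2 col=0 char='b'
After 3 (l): row=2 col=1 char='i'
After 4 (l): row=2 col=2 char='r'
After 5 (w): row=2 col=6 char='d'
After 6 (b): row=2 col=0 char='b'
After 7 (G): row=2 col=0 char='b'
After 8 (b): row=1 col=10 char='s'
After 9 (w): row=2 col=0 char='b'
After 10 (j): row=2 col=0 char='b'
After 11 (k): row=1 col=0 char='b'
After 12 (w): row=1 col=5 char='c'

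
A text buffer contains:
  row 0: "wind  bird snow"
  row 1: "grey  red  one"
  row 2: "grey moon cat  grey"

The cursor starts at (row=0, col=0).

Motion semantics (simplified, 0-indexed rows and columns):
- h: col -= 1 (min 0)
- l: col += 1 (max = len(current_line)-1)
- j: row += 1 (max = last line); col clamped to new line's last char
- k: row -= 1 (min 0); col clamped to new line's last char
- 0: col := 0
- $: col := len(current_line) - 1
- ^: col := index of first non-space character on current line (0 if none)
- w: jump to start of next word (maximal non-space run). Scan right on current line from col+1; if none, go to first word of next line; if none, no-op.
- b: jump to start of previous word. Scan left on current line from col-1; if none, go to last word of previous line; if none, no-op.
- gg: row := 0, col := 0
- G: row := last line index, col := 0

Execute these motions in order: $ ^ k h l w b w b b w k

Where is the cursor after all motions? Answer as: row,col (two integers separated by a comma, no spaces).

After 1 ($): row=0 col=14 char='w'
After 2 (^): row=0 col=0 char='w'
After 3 (k): row=0 col=0 char='w'
After 4 (h): row=0 col=0 char='w'
After 5 (l): row=0 col=1 char='i'
After 6 (w): row=0 col=6 char='b'
After 7 (b): row=0 col=0 char='w'
After 8 (w): row=0 col=6 char='b'
After 9 (b): row=0 col=0 char='w'
After 10 (b): row=0 col=0 char='w'
After 11 (w): row=0 col=6 char='b'
After 12 (k): row=0 col=6 char='b'

Answer: 0,6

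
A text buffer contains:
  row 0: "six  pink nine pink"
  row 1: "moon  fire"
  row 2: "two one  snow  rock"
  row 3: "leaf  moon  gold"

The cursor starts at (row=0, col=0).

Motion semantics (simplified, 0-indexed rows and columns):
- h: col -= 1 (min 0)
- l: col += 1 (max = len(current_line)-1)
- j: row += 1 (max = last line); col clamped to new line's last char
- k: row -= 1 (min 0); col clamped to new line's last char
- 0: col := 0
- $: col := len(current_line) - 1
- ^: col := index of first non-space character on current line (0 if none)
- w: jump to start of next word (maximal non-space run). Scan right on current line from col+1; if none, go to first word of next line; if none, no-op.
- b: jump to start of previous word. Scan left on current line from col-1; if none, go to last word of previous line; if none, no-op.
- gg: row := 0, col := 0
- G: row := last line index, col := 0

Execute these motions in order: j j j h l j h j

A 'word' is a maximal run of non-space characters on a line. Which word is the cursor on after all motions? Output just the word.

Answer: leaf

Derivation:
After 1 (j): row=1 col=0 char='m'
After 2 (j): row=2 col=0 char='t'
After 3 (j): row=3 col=0 char='l'
After 4 (h): row=3 col=0 char='l'
After 5 (l): row=3 col=1 char='e'
After 6 (j): row=3 col=1 char='e'
After 7 (h): row=3 col=0 char='l'
After 8 (j): row=3 col=0 char='l'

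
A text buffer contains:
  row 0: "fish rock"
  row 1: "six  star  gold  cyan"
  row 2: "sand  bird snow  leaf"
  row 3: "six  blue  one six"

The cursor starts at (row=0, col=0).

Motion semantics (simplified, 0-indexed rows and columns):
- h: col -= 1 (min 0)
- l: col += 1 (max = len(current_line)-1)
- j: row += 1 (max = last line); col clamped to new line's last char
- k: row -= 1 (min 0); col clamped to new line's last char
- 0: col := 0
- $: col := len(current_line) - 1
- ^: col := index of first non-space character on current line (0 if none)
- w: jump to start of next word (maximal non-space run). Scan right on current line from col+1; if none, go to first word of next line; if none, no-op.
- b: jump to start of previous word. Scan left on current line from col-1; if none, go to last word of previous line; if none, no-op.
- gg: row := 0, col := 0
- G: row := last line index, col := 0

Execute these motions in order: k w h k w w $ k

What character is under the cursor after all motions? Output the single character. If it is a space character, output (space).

Answer: k

Derivation:
After 1 (k): row=0 col=0 char='f'
After 2 (w): row=0 col=5 char='r'
After 3 (h): row=0 col=4 char='_'
After 4 (k): row=0 col=4 char='_'
After 5 (w): row=0 col=5 char='r'
After 6 (w): row=1 col=0 char='s'
After 7 ($): row=1 col=20 char='n'
After 8 (k): row=0 col=8 char='k'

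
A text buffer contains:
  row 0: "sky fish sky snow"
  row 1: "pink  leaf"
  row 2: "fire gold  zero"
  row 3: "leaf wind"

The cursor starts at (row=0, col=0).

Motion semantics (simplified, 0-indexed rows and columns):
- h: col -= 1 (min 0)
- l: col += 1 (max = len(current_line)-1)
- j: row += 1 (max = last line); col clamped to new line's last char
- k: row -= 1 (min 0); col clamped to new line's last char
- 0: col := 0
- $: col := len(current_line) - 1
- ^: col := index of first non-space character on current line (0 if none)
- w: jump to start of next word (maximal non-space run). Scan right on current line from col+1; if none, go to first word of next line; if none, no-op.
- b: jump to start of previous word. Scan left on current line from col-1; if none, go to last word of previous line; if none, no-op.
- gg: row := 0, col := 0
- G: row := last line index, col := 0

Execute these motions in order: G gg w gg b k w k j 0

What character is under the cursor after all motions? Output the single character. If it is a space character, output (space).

After 1 (G): row=3 col=0 char='l'
After 2 (gg): row=0 col=0 char='s'
After 3 (w): row=0 col=4 char='f'
After 4 (gg): row=0 col=0 char='s'
After 5 (b): row=0 col=0 char='s'
After 6 (k): row=0 col=0 char='s'
After 7 (w): row=0 col=4 char='f'
After 8 (k): row=0 col=4 char='f'
After 9 (j): row=1 col=4 char='_'
After 10 (0): row=1 col=0 char='p'

Answer: p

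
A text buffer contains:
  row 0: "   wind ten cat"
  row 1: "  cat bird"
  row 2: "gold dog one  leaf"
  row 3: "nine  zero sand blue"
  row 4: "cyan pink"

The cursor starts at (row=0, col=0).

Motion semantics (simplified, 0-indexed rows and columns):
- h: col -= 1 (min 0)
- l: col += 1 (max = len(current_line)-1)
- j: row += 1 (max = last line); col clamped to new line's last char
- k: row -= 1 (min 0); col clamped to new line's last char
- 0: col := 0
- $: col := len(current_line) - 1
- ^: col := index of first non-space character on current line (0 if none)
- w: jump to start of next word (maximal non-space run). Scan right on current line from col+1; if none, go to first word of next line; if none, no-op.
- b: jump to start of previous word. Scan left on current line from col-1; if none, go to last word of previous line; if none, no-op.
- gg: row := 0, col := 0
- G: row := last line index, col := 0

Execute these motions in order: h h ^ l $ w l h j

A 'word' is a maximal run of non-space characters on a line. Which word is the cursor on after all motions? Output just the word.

Answer: gold

Derivation:
After 1 (h): row=0 col=0 char='_'
After 2 (h): row=0 col=0 char='_'
After 3 (^): row=0 col=3 char='w'
After 4 (l): row=0 col=4 char='i'
After 5 ($): row=0 col=14 char='t'
After 6 (w): row=1 col=2 char='c'
After 7 (l): row=1 col=3 char='a'
After 8 (h): row=1 col=2 char='c'
After 9 (j): row=2 col=2 char='l'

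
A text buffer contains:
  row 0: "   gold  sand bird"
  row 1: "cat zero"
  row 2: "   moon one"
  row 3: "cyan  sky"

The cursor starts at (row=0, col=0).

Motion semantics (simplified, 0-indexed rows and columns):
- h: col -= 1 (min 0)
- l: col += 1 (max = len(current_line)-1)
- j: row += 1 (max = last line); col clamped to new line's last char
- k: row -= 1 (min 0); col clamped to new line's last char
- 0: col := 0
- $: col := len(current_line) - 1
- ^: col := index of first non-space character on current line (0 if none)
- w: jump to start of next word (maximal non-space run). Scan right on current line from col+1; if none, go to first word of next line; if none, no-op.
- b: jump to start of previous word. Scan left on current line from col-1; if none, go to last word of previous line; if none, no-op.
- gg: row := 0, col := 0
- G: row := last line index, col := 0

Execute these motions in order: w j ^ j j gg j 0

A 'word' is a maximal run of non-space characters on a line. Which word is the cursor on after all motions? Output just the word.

Answer: cat

Derivation:
After 1 (w): row=0 col=3 char='g'
After 2 (j): row=1 col=3 char='_'
After 3 (^): row=1 col=0 char='c'
After 4 (j): row=2 col=0 char='_'
After 5 (j): row=3 col=0 char='c'
After 6 (gg): row=0 col=0 char='_'
After 7 (j): row=1 col=0 char='c'
After 8 (0): row=1 col=0 char='c'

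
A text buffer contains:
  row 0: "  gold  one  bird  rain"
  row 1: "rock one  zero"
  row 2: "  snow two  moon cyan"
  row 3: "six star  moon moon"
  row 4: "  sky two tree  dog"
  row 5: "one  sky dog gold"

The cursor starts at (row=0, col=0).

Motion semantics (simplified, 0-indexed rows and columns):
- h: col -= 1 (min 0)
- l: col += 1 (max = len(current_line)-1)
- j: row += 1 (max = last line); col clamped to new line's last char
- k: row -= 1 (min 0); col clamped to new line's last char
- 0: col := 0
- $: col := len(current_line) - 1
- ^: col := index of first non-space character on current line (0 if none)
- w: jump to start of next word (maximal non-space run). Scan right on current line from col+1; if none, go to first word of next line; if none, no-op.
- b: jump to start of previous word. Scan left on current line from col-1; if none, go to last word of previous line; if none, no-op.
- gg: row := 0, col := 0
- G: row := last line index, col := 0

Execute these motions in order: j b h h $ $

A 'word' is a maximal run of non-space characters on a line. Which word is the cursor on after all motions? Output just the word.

After 1 (j): row=1 col=0 char='r'
After 2 (b): row=0 col=19 char='r'
After 3 (h): row=0 col=18 char='_'
After 4 (h): row=0 col=17 char='_'
After 5 ($): row=0 col=22 char='n'
After 6 ($): row=0 col=22 char='n'

Answer: rain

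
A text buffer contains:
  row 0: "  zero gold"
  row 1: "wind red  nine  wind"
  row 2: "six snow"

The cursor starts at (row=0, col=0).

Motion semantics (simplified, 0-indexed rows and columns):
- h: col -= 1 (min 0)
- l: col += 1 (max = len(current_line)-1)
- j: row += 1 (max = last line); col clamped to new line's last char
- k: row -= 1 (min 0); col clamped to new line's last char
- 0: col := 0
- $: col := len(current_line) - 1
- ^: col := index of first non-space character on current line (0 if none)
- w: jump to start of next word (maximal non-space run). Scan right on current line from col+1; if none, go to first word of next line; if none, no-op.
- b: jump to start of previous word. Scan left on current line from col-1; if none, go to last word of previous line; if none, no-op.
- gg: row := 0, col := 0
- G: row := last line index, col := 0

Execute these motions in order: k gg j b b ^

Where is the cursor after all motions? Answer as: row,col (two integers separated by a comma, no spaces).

Answer: 0,2

Derivation:
After 1 (k): row=0 col=0 char='_'
After 2 (gg): row=0 col=0 char='_'
After 3 (j): row=1 col=0 char='w'
After 4 (b): row=0 col=7 char='g'
After 5 (b): row=0 col=2 char='z'
After 6 (^): row=0 col=2 char='z'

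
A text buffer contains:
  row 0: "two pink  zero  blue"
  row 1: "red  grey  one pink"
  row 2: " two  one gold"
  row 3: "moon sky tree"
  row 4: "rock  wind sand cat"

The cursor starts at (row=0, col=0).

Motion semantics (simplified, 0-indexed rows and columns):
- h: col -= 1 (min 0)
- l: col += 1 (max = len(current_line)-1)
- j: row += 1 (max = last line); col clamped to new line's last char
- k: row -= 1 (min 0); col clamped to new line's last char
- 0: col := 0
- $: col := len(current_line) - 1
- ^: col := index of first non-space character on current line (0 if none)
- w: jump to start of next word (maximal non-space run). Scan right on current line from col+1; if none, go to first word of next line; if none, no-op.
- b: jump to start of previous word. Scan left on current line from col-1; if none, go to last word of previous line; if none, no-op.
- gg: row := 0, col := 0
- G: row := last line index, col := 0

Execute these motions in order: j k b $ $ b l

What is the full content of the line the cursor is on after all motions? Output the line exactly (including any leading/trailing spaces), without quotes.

After 1 (j): row=1 col=0 char='r'
After 2 (k): row=0 col=0 char='t'
After 3 (b): row=0 col=0 char='t'
After 4 ($): row=0 col=19 char='e'
After 5 ($): row=0 col=19 char='e'
After 6 (b): row=0 col=16 char='b'
After 7 (l): row=0 col=17 char='l'

Answer: two pink  zero  blue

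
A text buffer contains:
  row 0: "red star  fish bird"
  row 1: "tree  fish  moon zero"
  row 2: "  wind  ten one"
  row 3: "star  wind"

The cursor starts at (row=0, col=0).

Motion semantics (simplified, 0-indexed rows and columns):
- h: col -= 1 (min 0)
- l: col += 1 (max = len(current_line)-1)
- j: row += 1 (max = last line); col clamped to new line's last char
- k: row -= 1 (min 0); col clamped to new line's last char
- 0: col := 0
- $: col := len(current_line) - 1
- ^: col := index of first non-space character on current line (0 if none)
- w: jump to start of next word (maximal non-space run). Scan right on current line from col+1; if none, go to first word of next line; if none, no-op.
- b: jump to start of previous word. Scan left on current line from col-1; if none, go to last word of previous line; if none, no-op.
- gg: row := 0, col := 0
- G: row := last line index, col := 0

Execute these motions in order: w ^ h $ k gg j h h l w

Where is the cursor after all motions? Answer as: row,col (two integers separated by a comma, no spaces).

After 1 (w): row=0 col=4 char='s'
After 2 (^): row=0 col=0 char='r'
After 3 (h): row=0 col=0 char='r'
After 4 ($): row=0 col=18 char='d'
After 5 (k): row=0 col=18 char='d'
After 6 (gg): row=0 col=0 char='r'
After 7 (j): row=1 col=0 char='t'
After 8 (h): row=1 col=0 char='t'
After 9 (h): row=1 col=0 char='t'
After 10 (l): row=1 col=1 char='r'
After 11 (w): row=1 col=6 char='f'

Answer: 1,6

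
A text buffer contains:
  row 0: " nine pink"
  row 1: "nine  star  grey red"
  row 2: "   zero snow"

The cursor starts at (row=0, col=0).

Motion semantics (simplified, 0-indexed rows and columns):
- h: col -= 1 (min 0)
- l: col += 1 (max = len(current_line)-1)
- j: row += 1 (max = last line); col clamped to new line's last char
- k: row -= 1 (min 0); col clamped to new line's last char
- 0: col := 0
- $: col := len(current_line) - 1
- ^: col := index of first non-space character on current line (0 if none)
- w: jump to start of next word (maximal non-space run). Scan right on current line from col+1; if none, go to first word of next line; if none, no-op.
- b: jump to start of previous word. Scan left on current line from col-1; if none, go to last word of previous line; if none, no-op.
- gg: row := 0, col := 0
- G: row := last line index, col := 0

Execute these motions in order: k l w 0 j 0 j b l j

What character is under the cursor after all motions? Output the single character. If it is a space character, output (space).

Answer: w

Derivation:
After 1 (k): row=0 col=0 char='_'
After 2 (l): row=0 col=1 char='n'
After 3 (w): row=0 col=6 char='p'
After 4 (0): row=0 col=0 char='_'
After 5 (j): row=1 col=0 char='n'
After 6 (0): row=1 col=0 char='n'
After 7 (j): row=2 col=0 char='_'
After 8 (b): row=1 col=17 char='r'
After 9 (l): row=1 col=18 char='e'
After 10 (j): row=2 col=11 char='w'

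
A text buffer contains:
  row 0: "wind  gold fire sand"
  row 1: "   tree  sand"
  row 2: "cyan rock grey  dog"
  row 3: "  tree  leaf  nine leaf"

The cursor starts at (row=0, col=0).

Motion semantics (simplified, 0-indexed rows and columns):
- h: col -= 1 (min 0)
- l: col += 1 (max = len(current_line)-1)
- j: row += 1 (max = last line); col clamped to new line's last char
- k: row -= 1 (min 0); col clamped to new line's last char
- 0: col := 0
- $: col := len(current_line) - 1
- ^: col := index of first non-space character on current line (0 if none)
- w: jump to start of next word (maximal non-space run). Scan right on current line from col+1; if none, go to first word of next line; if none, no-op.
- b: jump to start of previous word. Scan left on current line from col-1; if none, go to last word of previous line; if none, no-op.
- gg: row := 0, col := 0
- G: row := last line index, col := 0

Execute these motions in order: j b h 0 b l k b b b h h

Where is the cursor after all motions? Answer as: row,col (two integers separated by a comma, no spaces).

After 1 (j): row=1 col=0 char='_'
After 2 (b): row=0 col=16 char='s'
After 3 (h): row=0 col=15 char='_'
After 4 (0): row=0 col=0 char='w'
After 5 (b): row=0 col=0 char='w'
After 6 (l): row=0 col=1 char='i'
After 7 (k): row=0 col=1 char='i'
After 8 (b): row=0 col=0 char='w'
After 9 (b): row=0 col=0 char='w'
After 10 (b): row=0 col=0 char='w'
After 11 (h): row=0 col=0 char='w'
After 12 (h): row=0 col=0 char='w'

Answer: 0,0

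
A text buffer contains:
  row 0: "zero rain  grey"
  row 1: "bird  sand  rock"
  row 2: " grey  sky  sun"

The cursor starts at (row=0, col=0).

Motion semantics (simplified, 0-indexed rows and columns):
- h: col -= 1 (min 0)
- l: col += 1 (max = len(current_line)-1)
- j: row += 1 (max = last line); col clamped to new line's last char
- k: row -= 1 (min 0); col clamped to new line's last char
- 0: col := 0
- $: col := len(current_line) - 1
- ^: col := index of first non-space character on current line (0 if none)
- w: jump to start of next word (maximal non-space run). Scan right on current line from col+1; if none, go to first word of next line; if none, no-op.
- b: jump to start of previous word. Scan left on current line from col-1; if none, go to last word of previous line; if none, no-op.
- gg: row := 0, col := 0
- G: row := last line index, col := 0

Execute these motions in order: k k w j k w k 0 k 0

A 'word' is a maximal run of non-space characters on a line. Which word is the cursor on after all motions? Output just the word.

Answer: zero

Derivation:
After 1 (k): row=0 col=0 char='z'
After 2 (k): row=0 col=0 char='z'
After 3 (w): row=0 col=5 char='r'
After 4 (j): row=1 col=5 char='_'
After 5 (k): row=0 col=5 char='r'
After 6 (w): row=0 col=11 char='g'
After 7 (k): row=0 col=11 char='g'
After 8 (0): row=0 col=0 char='z'
After 9 (k): row=0 col=0 char='z'
After 10 (0): row=0 col=0 char='z'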